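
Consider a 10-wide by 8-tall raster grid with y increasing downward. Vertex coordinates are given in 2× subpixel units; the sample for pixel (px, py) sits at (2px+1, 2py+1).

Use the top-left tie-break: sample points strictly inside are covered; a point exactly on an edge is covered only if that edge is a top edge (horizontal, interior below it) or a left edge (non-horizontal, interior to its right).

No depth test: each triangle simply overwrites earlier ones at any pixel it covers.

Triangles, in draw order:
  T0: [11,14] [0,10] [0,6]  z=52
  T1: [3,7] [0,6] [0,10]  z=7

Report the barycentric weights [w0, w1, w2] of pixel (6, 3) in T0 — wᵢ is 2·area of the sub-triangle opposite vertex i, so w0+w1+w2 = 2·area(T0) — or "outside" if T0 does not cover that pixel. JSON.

T0:
  2·area = 44
  edge (11, 14)→(0, 10): d=(-11,-4) top-left  bias=+0
  edge (0, 10)→(0, 6): d=(0,-4) top-left  bias=+0
  edge (0, 6)→(11, 14): d=(11,8) right/bottom  bias=-1
    (0,3)@(1, 7): e=[37,4,3] → #
    (1,3)@(3, 7): e=[45,12,-13] → ·
    (0,4)@(1, 9): e=[15,4,25] → #
    (1,4)@(3, 9): e=[23,12,9] → #
    (2,4)@(5, 9): e=[31,20,-7] → ·
    (0,5)@(1, 11): e=[-7,4,47] → ·
    (1,5)@(3, 11): e=[1,12,31] → #
    (2,5)@(5, 11): e=[9,20,15] → #
    (3,5)@(7, 11): e=[17,28,-1] → ·
    (1,6)@(3, 13): e=[-21,12,53] → ·
    (2,6)@(5, 13): e=[-13,20,37] → ·
    (4,6)@(9, 13): e=[3,36,5] → #
  covered (6 px):
    · · · · · · · · · ·
    · · · · · · · · · ·
    · · · · · · · · · ·
    # · · · · · · · · ·
    # # · · · · · · · ·
    · # # · · · · · · ·
    · · · · # · · · · ·
    · · · · · · · · · ·
T1:
  2·area = 12  (B↔C swapped to make it positive)
  edge (3, 7)→(0, 10): d=(-3,3) right/bottom  bias=-1
  edge (0, 10)→(0, 6): d=(0,-4) top-left  bias=+0
  edge (0, 6)→(3, 7): d=(3,1) right/bottom  bias=-1
    (4,0)@(9, 1): e=[0,36,-24] → ·  [on edge]
    (3,1)@(7, 3): e=[0,28,-16] → ·  [on edge]
    (2,2)@(5, 5): e=[0,20,-8] → ·  [on edge]
    (0,3)@(1, 7): e=[6,4,2] → #
    (1,3)@(3, 7): e=[0,12,0] → ·  [on edge]
    (0,4)@(1, 9): e=[0,4,8] → ·  [on edge]
    (4,4)@(9, 9): e=[-24,36,0] → ·  [on edge]
    (7,5)@(15, 11): e=[-48,60,0] → ·  [on edge]
  covered (1 px):
    · · · · · · · · · ·
    · · · · · · · · · ·
    · · · · · · · · · ·
    # · · · · · · · · ·
    · · · · · · · · · ·
    · · · · · · · · · ·
    · · · · · · · · · ·
    · · · · · · · · · ·

Answer: "outside"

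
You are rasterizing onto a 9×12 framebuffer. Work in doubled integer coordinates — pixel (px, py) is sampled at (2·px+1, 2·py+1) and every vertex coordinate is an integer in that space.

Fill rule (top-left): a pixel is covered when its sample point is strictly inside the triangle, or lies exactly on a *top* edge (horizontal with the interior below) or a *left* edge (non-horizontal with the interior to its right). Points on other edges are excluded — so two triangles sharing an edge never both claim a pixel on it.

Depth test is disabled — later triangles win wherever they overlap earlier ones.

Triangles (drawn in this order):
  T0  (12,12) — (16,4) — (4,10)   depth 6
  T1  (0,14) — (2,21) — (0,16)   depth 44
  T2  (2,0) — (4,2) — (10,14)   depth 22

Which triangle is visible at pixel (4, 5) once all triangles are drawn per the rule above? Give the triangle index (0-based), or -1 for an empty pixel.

T0:
  2·area = 72  (B↔C swapped to make it positive)
  edge (12, 12)→(4, 10): d=(-8,-2) top-left  bias=+0
  edge (4, 10)→(16, 4): d=(12,-6) top-left  bias=+0
  edge (16, 4)→(12, 12): d=(-4,8) right/bottom  bias=-1
    (7,2)@(15, 5): e=[62,6,4] → █
    (8,2)@(17, 5): e=[66,18,-12] → ·
    (5,3)@(11, 7): e=[38,6,28] → █
    (6,3)@(13, 7): e=[42,18,12] → █
    (7,3)@(15, 7): e=[46,30,-4] → ·
    (3,4)@(7, 9): e=[14,6,52] → █
    (4,4)@(9, 9): e=[18,18,36] → █
    (7,4)@(15, 9): e=[30,54,-12] → ·
    (3,5)@(7, 11): e=[-2,30,44] → ·
    (4,5)@(9, 11): e=[2,42,28] → █
    (6,5)@(13, 11): e=[10,66,-4] → ·
    (4,6)@(9, 13): e=[-14,66,20] → ·
  covered (9 px):
    · · · · · · · · ·
    · · · · · · · · ·
    · · · · · · · █ ·
    · · · · · █ █ · ·
    · · · █ █ █ █ · ·
    · · · · █ █ · · ·
    · · · · · · · · ·
    · · · · · · · · ·
    · · · · · · · · ·
    · · · · · · · · ·
    · · · · · · · · ·
    · · · · · · · · ·
T1:
  2·area = 4
  edge (0, 14)→(2, 21): d=(2,7) right/bottom  bias=-1
  edge (2, 21)→(0, 16): d=(-2,-5) top-left  bias=+0
  edge (0, 16)→(0, 14): d=(0,-2) top-left  bias=+0
  covered (0 px):
    · · · · · · · · ·
    · · · · · · · · ·
    · · · · · · · · ·
    · · · · · · · · ·
    · · · · · · · · ·
    · · · · · · · · ·
    · · · · · · · · ·
    · · · · · · · · ·
    · · · · · · · · ·
    · · · · · · · · ·
    · · · · · · · · ·
    · · · · · · · · ·
T2:
  2·area = 12
  edge (2, 0)→(4, 2): d=(2,2) right/bottom  bias=-1
  edge (4, 2)→(10, 14): d=(6,12) right/bottom  bias=-1
  edge (10, 14)→(2, 0): d=(-8,-14) top-left  bias=+0
    (1,0)@(3, 1): e=[0,6,6] → ·  [on edge]
    (2,1)@(5, 3): e=[0,-6,18] → ·  [on edge]
    (2,2)@(5, 5): e=[4,6,2] → █
    (3,2)@(7, 5): e=[0,-18,30] → ·  [on edge]
    (2,3)@(5, 7): e=[8,18,-14] → ·
    (4,3)@(9, 7): e=[0,-30,42] → ·  [on edge]
    (5,4)@(11, 9): e=[0,-42,54] → ·  [on edge]
    (6,5)@(13, 11): e=[0,-54,66] → ·  [on edge]
    (7,6)@(15, 13): e=[0,-66,78] → ·  [on edge]
    (8,7)@(17, 15): e=[0,-78,90] → ·  [on edge]
  covered (1 px):
    · · · · · · · · ·
    · · · · · · · · ·
    · · █ · · · · · ·
    · · · · · · · · ·
    · · · · · · · · ·
    · · · · · · · · ·
    · · · · · · · · ·
    · · · · · · · · ·
    · · · · · · · · ·
    · · · · · · · · ·
    · · · · · · · · ·
    · · · · · · · · ·

Z-buffer (winner per pixel, '.' = empty):
  . . . . . . . . .
  . . . . . . . . .
  . . 2 . . . . 0 .
  . . . . . 0 0 . .
  . . . 0 0 0 0 . .
  . . . . 0 0 . . .
  . . . . . . . . .
  . . . . . . . . .
  . . . . . . . . .
  . . . . . . . . .
  . . . . . . . . .
  . . . . . . . . .

Final: 0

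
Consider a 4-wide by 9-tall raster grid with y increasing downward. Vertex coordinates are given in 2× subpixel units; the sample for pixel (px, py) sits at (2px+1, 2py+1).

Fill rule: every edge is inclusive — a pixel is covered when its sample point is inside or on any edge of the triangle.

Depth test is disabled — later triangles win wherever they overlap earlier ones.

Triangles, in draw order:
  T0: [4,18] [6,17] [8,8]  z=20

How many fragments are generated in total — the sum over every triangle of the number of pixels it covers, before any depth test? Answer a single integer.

T0:
  2·area = 16  (B↔C swapped to make it positive)
  edge (4, 18)→(8, 8): d=(4,-10) inclusive
  edge (8, 8)→(6, 17): d=(-2,9) inclusive
  edge (6, 17)→(4, 18): d=(-2,1) inclusive
    (3,5)@(7, 11): e=[2,3,11] → █
    (3,6)@(7, 13): e=[10,-1,7] → ·
    (2,8)@(5, 17): e=[6,9,1] → █
    (3,8)@(7, 17): e=[26,-9,-1] → ·
  covered (2 px):
    · · · ·
    · · · ·
    · · · ·
    · · · ·
    · · · ·
    · · · █
    · · · ·
    · · · ·
    · · █ ·

Final: 2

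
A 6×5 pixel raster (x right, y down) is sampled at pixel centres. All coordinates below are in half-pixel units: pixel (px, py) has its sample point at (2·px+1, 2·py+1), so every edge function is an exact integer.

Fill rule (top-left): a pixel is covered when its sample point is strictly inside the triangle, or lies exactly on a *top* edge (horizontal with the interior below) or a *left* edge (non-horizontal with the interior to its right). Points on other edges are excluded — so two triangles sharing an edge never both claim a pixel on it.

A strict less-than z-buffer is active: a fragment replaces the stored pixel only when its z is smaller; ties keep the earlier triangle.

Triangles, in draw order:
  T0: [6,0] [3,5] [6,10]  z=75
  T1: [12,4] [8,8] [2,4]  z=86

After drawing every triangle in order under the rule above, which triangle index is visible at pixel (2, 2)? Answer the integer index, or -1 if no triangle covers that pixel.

T0:
  2·area = 30  (B↔C swapped to make it positive)
  edge (6, 0)→(6, 10): d=(0,10) right/bottom  bias=-1
  edge (6, 10)→(3, 5): d=(-3,-5) top-left  bias=+0
  edge (3, 5)→(6, 0): d=(3,-5) top-left  bias=+0
    (2,1)@(5, 3): e=[10,16,4] → X
    (3,1)@(7, 3): e=[-10,26,14] → .
    (1,2)@(3, 5): e=[30,0,0] → X  [on edge]
    (3,2)@(7, 5): e=[-10,20,20] → .
    (1,3)@(3, 7): e=[30,-6,6] → .
    (2,3)@(5, 7): e=[10,4,16] → X
    (3,3)@(7, 7): e=[-10,14,26] → .
    (2,4)@(5, 9): e=[10,-2,22] → .
  covered (4 px):
    . . . . . .
    . . X . . .
    . X X . . .
    . . X . . .
    . . . . . .
T1:
  2·area = 40
  edge (12, 4)→(8, 8): d=(-4,4) right/bottom  bias=-1
  edge (8, 8)→(2, 4): d=(-6,-4) top-left  bias=+0
  edge (2, 4)→(12, 4): d=(10,0) top-left  bias=+0
    (2,2)@(5, 5): e=[24,6,10] → X
    (3,2)@(7, 5): e=[16,14,10] → X
    (4,2)@(9, 5): e=[8,22,10] → X
    (5,2)@(11, 5): e=[0,30,10] → .  [on edge]
    (2,3)@(5, 7): e=[16,-6,30] → .
    (3,3)@(7, 7): e=[8,2,30] → X
    (4,3)@(9, 7): e=[0,10,30] → .  [on edge]
    (3,4)@(7, 9): e=[0,-10,50] → .  [on edge]
  covered (4 px):
    . . . . . .
    . . . . . .
    . . X X X .
    . . . X . .
    . . . . . .

Z-buffer (winner per pixel, '.' = empty):
  . . . . . .
  . . 0 . . .
  . 0 0 1 1 .
  . . 0 1 . .
  . . . . . .

Result: 0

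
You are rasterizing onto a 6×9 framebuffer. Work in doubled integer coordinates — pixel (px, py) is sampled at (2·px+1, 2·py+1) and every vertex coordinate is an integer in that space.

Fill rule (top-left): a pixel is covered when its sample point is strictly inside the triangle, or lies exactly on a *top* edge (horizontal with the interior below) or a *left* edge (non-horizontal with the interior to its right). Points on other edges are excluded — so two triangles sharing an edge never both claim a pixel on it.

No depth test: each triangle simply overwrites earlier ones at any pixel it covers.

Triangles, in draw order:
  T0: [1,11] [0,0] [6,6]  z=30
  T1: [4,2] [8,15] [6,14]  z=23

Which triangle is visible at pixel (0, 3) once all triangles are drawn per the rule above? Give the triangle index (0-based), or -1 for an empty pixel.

T0:
  2·area = 60
  edge (1, 11)→(0, 0): d=(-1,-11) top-left  bias=+0
  edge (0, 0)→(6, 6): d=(6,6) right/bottom  bias=-1
  edge (6, 6)→(1, 11): d=(-5,5) right/bottom  bias=-1
    (0,0)@(1, 1): e=[10,0,50] → ·  [on edge]
    (5,0)@(11, 1): e=[120,-60,0] → ·  [on edge]
    (0,1)@(1, 3): e=[8,12,40] → #
    (1,1)@(3, 3): e=[30,0,30] → ·  [on edge]
    (4,1)@(9, 3): e=[96,-36,0] → ·  [on edge]
    (0,2)@(1, 5): e=[6,24,30] → #
    (1,2)@(3, 5): e=[28,12,20] → #
    (2,2)@(5, 5): e=[50,0,10] → ·  [on edge]
    (3,2)@(7, 5): e=[72,-12,0] → ·  [on edge]
    (0,3)@(1, 7): e=[4,36,20] → #
    (2,3)@(5, 7): e=[48,12,0] → ·  [on edge]
    (3,3)@(7, 7): e=[70,0,-10] → ·  [on edge]
    (1,4)@(3, 9): e=[24,36,0] → ·  [on edge]
    (4,4)@(9, 9): e=[90,0,-30] → ·  [on edge]
    (0,5)@(1, 11): e=[0,60,0] → ·  [on edge]
    (5,5)@(11, 11): e=[110,0,-50] → ·  [on edge]
  covered (6 px):
    · · · · · ·
    # · · · · ·
    # # · · · ·
    # # · · · ·
    # · · · · ·
    · · · · · ·
    · · · · · ·
    · · · · · ·
    · · · · · ·
T1:
  2·area = 22
  edge (4, 2)→(8, 15): d=(4,13) right/bottom  bias=-1
  edge (8, 15)→(6, 14): d=(-2,-1) top-left  bias=+0
  edge (6, 14)→(4, 2): d=(-2,-12) top-left  bias=+0
    (2,3)@(5, 7): e=[7,13,2] → #
    (3,3)@(7, 7): e=[-19,15,26] → ·
    (2,4)@(5, 9): e=[15,9,-2] → ·
    (3,6)@(7, 13): e=[5,3,14] → #
    (4,6)@(9, 13): e=[-21,5,38] → ·
    (3,7)@(7, 15): e=[13,-1,10] → ·
  covered (2 px):
    · · · · · ·
    · · · · · ·
    · · · · · ·
    · · # · · ·
    · · · · · ·
    · · · · · ·
    · · · # · ·
    · · · · · ·
    · · · · · ·

Z-buffer (winner per pixel, '.' = empty):
  . . . . . .
  0 . . . . .
  0 0 . . . .
  0 0 1 . . .
  0 . . . . .
  . . . . . .
  . . . 1 . .
  . . . . . .
  . . . . . .

Final: 0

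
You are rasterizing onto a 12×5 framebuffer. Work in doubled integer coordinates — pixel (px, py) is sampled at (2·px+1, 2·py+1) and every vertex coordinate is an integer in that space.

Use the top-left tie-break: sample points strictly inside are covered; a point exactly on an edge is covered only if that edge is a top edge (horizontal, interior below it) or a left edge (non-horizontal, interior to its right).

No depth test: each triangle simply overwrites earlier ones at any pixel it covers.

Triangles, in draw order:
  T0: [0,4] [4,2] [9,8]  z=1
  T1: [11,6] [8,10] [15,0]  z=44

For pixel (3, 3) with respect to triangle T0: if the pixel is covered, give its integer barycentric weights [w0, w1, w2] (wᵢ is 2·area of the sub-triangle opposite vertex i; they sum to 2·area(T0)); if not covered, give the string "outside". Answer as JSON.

T0:
  2·area = 34
  edge (0, 4)→(4, 2): d=(4,-2) top-left  bias=+0
  edge (4, 2)→(9, 8): d=(5,6) right/bottom  bias=-1
  edge (9, 8)→(0, 4): d=(-9,-4) top-left  bias=+0
    (1,1)@(3, 3): e=[2,11,21] → #
    (2,1)@(5, 3): e=[6,-1,29] → ·
    (1,2)@(3, 5): e=[10,21,3] → #
    (2,2)@(5, 5): e=[14,9,11] → #
    (3,2)@(7, 5): e=[18,-3,19] → ·
    (1,3)@(3, 7): e=[18,31,-15] → ·
    (2,3)@(5, 7): e=[22,19,-7] → ·
    (3,3)@(7, 7): e=[26,7,1] → #
    (4,3)@(9, 7): e=[30,-5,9] → ·
    (3,4)@(7, 9): e=[34,17,-17] → ·
  covered (4 px):
    · · · · · · · · · · · ·
    · # · · · · · · · · · ·
    · # # · · · · · · · · ·
    · · · # · · · · · · · ·
    · · · · · · · · · · · ·
T1:
  2·area = 2
  edge (11, 6)→(8, 10): d=(-3,4) right/bottom  bias=-1
  edge (8, 10)→(15, 0): d=(7,-10) top-left  bias=+0
  edge (15, 0)→(11, 6): d=(-4,6) right/bottom  bias=-1
    (6,1)@(13, 3): e=[1,1,0] → ·  [on edge]
    (4,4)@(9, 9): e=[-1,3,0] → ·  [on edge]
  covered (0 px):
    · · · · · · · · · · · ·
    · · · · · · · · · · · ·
    · · · · · · · · · · · ·
    · · · · · · · · · · · ·
    · · · · · · · · · · · ·

Result: [7,1,26]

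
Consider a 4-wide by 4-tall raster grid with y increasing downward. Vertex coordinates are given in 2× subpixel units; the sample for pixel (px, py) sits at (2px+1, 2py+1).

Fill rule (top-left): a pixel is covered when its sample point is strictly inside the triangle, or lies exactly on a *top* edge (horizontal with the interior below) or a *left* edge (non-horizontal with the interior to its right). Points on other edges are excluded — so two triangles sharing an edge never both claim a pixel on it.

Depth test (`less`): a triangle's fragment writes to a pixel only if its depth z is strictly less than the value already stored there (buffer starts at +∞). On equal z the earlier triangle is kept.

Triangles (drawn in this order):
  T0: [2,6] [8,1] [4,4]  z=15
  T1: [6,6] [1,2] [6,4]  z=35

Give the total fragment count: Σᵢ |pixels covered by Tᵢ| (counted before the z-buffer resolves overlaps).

T0:
  2·area = 2  (B↔C swapped to make it positive)
  edge (2, 6)→(4, 4): d=(2,-2) top-left  bias=+0
  edge (4, 4)→(8, 1): d=(4,-3) top-left  bias=+0
  edge (8, 1)→(2, 6): d=(-6,5) right/bottom  bias=-1
    (3,0)@(7, 1): e=[0,-3,5] → ·  [on edge]
    (2,1)@(5, 3): e=[0,-1,3] → ·  [on edge]
    (1,2)@(3, 5): e=[0,1,1] → █  [on edge]
    (2,2)@(5, 5): e=[4,7,-9] → ·
    (0,3)@(1, 7): e=[0,3,-1] → ·  [on edge]
    (1,3)@(3, 7): e=[4,9,-11] → ·
  covered (1 px):
    · · · ·
    · · · ·
    · █ · ·
    · · · ·
T1:
  2·area = 10
  edge (6, 6)→(1, 2): d=(-5,-4) top-left  bias=+0
  edge (1, 2)→(6, 4): d=(5,2) right/bottom  bias=-1
  edge (6, 4)→(6, 6): d=(0,2) right/bottom  bias=-1
    (1,1)@(3, 3): e=[3,1,6] → █
    (2,1)@(5, 3): e=[11,-3,2] → ·
    (1,2)@(3, 5): e=[-7,11,6] → ·
    (2,2)@(5, 5): e=[1,7,2] → █
    (3,2)@(7, 5): e=[9,3,-2] → ·
    (2,3)@(5, 7): e=[-9,17,2] → ·
  covered (2 px):
    · · · ·
    · █ · ·
    · · █ ·
    · · · ·

Result: 3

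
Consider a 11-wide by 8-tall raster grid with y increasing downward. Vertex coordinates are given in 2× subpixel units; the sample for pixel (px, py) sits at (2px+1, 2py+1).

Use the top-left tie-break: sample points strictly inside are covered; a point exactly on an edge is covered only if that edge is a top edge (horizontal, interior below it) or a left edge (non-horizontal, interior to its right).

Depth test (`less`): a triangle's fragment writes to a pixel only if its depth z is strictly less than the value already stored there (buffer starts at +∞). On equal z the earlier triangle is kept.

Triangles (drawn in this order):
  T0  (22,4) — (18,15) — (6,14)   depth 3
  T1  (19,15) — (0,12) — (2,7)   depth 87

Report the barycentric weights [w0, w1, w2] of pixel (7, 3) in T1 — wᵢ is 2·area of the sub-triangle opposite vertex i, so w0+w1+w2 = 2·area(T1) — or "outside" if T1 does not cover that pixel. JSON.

T0:
  2·area = 136
  edge (22, 4)→(18, 15): d=(-4,11) right/bottom  bias=-1
  edge (18, 15)→(6, 14): d=(-12,-1) top-left  bias=+0
  edge (6, 14)→(22, 4): d=(16,-10) top-left  bias=+0
    (10,2)@(21, 5): e=[7,123,6] → #
    (9,3)@(19, 7): e=[21,97,18] → #
    (10,3)@(21, 7): e=[-1,99,38] → ·
    (7,4)@(15, 9): e=[57,69,10] → #
    (8,4)@(17, 9): e=[35,71,30] → #
    (10,4)@(21, 9): e=[-9,75,70] → ·
    (5,5)@(11, 11): e=[93,41,2] → #
    (6,5)@(13, 11): e=[71,43,22] → #
    (10,5)@(21, 11): e=[-17,51,102] → ·
    (4,6)@(9, 13): e=[107,15,14] → #
    (9,6)@(19, 13): e=[-3,25,114] → ·
    (4,7)@(9, 15): e=[99,-9,46] → ·
  covered (15 px):
    · · · · · · · · · · ·
    · · · · · · · · · · ·
    · · · · · · · · · · #
    · · · · · · · · · # ·
    · · · · · · · # # # ·
    · · · · · # # # # # ·
    · · · · # # # # # · ·
    · · · · · · · · · · ·
T1:
  2·area = 101
  edge (19, 15)→(0, 12): d=(-19,-3) top-left  bias=+0
  edge (0, 12)→(2, 7): d=(2,-5) top-left  bias=+0
  edge (2, 7)→(19, 15): d=(17,8) right/bottom  bias=-1
    (1,4)@(3, 9): e=[66,9,26] → #
    (2,4)@(5, 9): e=[72,19,10] → #
    (3,4)@(7, 9): e=[78,29,-6] → ·
    (0,5)@(1, 11): e=[22,3,76] → #
    (3,5)@(7, 11): e=[40,33,28] → #
    (4,5)@(9, 11): e=[46,43,12] → #
    (5,5)@(11, 11): e=[52,53,-4] → ·
    (0,6)@(1, 13): e=[-16,7,110] → ·
    (1,6)@(3, 13): e=[-10,17,94] → ·
    (2,6)@(5, 13): e=[-4,27,78] → ·
    (3,6)@(7, 13): e=[2,37,62] → #
    (5,6)@(11, 13): e=[14,57,30] → #
    (9,7)@(19, 15): e=[0,101,0] → ·  [on edge]
  covered (11 px):
    · · · · · · · · · · ·
    · · · · · · · · · · ·
    · · · · · · · · · · ·
    · · · · · · · · · · ·
    · # # · · · · · · · ·
    # # # # # · · · · · ·
    · · · # # # # · · · ·
    · · · · · · · · · · ·

Answer: "outside"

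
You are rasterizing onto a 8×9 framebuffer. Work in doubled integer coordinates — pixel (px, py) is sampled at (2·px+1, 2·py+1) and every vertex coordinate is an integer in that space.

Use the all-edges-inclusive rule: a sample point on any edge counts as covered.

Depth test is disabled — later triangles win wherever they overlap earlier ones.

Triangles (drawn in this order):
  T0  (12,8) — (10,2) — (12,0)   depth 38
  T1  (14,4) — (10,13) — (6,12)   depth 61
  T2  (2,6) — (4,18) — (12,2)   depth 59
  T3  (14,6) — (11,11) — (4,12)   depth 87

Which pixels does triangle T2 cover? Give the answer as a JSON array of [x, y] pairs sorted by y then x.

T0:
  2·area = 16
  edge (12, 8)→(10, 2): d=(-2,-6) inclusive
  edge (10, 2)→(12, 0): d=(2,-2) inclusive
  edge (12, 0)→(12, 8): d=(0,8) inclusive
    (5,0)@(11, 1): e=[8,0,8] → █  [on edge]
    (6,0)@(13, 1): e=[20,4,-8] → ·
    (4,1)@(9, 3): e=[-8,0,24] → ·  [on edge]
    (5,1)@(11, 3): e=[4,4,8] → █
    (6,1)@(13, 3): e=[16,8,-8] → ·
    (3,2)@(7, 5): e=[-24,0,40] → ·  [on edge]
    (5,2)@(11, 5): e=[0,8,8] → █  [on edge]
    (6,2)@(13, 5): e=[12,12,-8] → ·
    (2,3)@(5, 7): e=[-40,0,56] → ·  [on edge]
    (5,3)@(11, 7): e=[-4,12,8] → ·
    (1,4)@(3, 9): e=[-56,0,72] → ·  [on edge]
    (0,5)@(1, 11): e=[-72,0,88] → ·  [on edge]
    (6,5)@(13, 11): e=[0,24,-8] → ·  [on edge]
    (7,8)@(15, 17): e=[0,40,-24] → ·  [on edge]
  covered (3 px):
    · · · · · █ · ·
    · · · · · █ · ·
    · · · · · █ · ·
    · · · · · · · ·
    · · · · · · · ·
    · · · · · · · ·
    · · · · · · · ·
    · · · · · · · ·
    · · · · · · · ·
T1:
  2·area = 40
  edge (14, 4)→(10, 13): d=(-4,9) inclusive
  edge (10, 13)→(6, 12): d=(-4,-1) inclusive
  edge (6, 12)→(14, 4): d=(8,-8) inclusive
    (7,1)@(15, 3): e=[-5,45,0] → ·  [on edge]
    (6,2)@(13, 5): e=[5,35,0] → █  [on edge]
    (7,2)@(15, 5): e=[-13,37,16] → ·
    (5,3)@(11, 7): e=[15,25,0] → █  [on edge]
    (6,3)@(13, 7): e=[-3,27,16] → ·
    (4,4)@(9, 9): e=[25,15,0] → █  [on edge]
    (6,4)@(13, 9): e=[-11,19,32] → ·
    (3,5)@(7, 11): e=[35,5,0] → █  [on edge]
    (5,5)@(11, 11): e=[-1,9,32] → ·
    (2,6)@(5, 13): e=[45,-5,0] → ·  [on edge]
    (3,6)@(7, 13): e=[27,-3,16] → ·
    (4,6)@(9, 13): e=[9,-1,32] → ·
    (1,7)@(3, 15): e=[55,-15,0] → ·  [on edge]
    (0,8)@(1, 17): e=[65,-25,0] → ·  [on edge]
  covered (6 px):
    · · · · · · · ·
    · · · · · · · ·
    · · · · · · █ ·
    · · · · · █ · ·
    · · · · █ █ · ·
    · · · █ █ · · ·
    · · · · · · · ·
    · · · · · · · ·
    · · · · · · · ·
T2:
  2·area = 128  (B↔C swapped to make it positive)
  edge (2, 6)→(12, 2): d=(10,-4) inclusive
  edge (12, 2)→(4, 18): d=(-8,16) inclusive
  edge (4, 18)→(2, 6): d=(-2,-12) inclusive
    (5,1)@(11, 3): e=[6,8,114] → █
    (6,1)@(13, 3): e=[14,-24,138] → ·
    (2,2)@(5, 5): e=[2,88,38] → █
    (3,2)@(7, 5): e=[10,56,62] → █
    (4,2)@(9, 5): e=[18,24,86] → █
    (5,2)@(11, 5): e=[26,-8,110] → ·
    (1,3)@(3, 7): e=[14,104,10] → █
    (5,3)@(11, 7): e=[46,-24,106] → ·
    (1,4)@(3, 9): e=[34,88,6] → █
    (4,4)@(9, 9): e=[58,-8,78] → ·
    (1,5)@(3, 11): e=[54,72,2] → █
    (4,5)@(9, 11): e=[78,-24,74] → ·
  covered (16 px):
    · · · · · · · ·
    · · · · · █ · ·
    · · █ █ █ · · ·
    · █ █ █ █ · · ·
    · █ █ █ · · · ·
    · █ █ █ · · · ·
    · · █ · · · · ·
    · · █ · · · · ·
    · · · · · · · ·
T3:
  2·area = 32
  edge (14, 6)→(11, 11): d=(-3,5) inclusive
  edge (11, 11)→(4, 12): d=(-7,1) inclusive
  edge (4, 12)→(14, 6): d=(10,-6) inclusive
    (6,3)@(13, 7): e=[2,26,4] → █
    (7,3)@(15, 7): e=[-8,24,16] → ·
    (4,4)@(9, 9): e=[16,16,0] → █  [on edge]
    (5,4)@(11, 9): e=[6,14,12] → █
    (6,4)@(13, 9): e=[-4,12,24] → ·
    (3,5)@(7, 11): e=[20,4,8] → █
    (5,5)@(11, 11): e=[0,0,32] → █  [on edge]
    (6,5)@(13, 11): e=[-10,-2,44] → ·
    (3,6)@(7, 13): e=[14,-10,28] → ·
    (4,6)@(9, 13): e=[4,-12,40] → ·
    (5,6)@(11, 13): e=[-6,-14,52] → ·
  covered (6 px):
    · · · · · · · ·
    · · · · · · · ·
    · · · · · · · ·
    · · · · · · █ ·
    · · · · █ █ · ·
    · · · █ █ █ · ·
    · · · · · · · ·
    · · · · · · · ·
    · · · · · · · ·

Final: [[5,1],[2,2],[3,2],[4,2],[1,3],[2,3],[3,3],[4,3],[1,4],[2,4],[3,4],[1,5],[2,5],[3,5],[2,6],[2,7]]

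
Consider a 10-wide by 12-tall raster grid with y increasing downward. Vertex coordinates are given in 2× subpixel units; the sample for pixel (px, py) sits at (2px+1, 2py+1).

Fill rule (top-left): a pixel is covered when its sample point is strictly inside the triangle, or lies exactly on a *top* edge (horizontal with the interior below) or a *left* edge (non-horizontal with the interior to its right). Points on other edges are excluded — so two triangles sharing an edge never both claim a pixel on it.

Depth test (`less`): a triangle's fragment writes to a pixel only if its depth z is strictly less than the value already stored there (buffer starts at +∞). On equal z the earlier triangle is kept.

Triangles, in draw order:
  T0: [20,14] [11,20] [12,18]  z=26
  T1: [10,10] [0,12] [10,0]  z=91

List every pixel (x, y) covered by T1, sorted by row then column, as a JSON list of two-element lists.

T0:
  2·area = 12
  edge (20, 14)→(11, 20): d=(-9,6) right/bottom  bias=-1
  edge (11, 20)→(12, 18): d=(1,-2) top-left  bias=+0
  edge (12, 18)→(20, 14): d=(8,-4) top-left  bias=+0
    (7,8)@(15, 17): e=[3,5,4] → #
    (8,8)@(17, 17): e=[-9,9,12] → ·
    (7,9)@(15, 19): e=[-15,7,20] → ·
  covered (1 px):
    · · · · · · · · · ·
    · · · · · · · · · ·
    · · · · · · · · · ·
    · · · · · · · · · ·
    · · · · · · · · · ·
    · · · · · · · · · ·
    · · · · · · · · · ·
    · · · · · · · · · ·
    · · · · · · · # · ·
    · · · · · · · · · ·
    · · · · · · · · · ·
    · · · · · · · · · ·
T1:
  2·area = 100
  edge (10, 10)→(0, 12): d=(-10,2) right/bottom  bias=-1
  edge (0, 12)→(10, 0): d=(10,-12) top-left  bias=+0
  edge (10, 0)→(10, 10): d=(0,10) right/bottom  bias=-1
    (4,1)@(9, 3): e=[72,18,10] → #
    (5,1)@(11, 3): e=[68,42,-10] → ·
    (3,2)@(7, 5): e=[56,14,30] → #
    (5,2)@(11, 5): e=[48,62,-10] → ·
    (2,3)@(5, 7): e=[40,10,50] → #
    (5,3)@(11, 7): e=[28,82,-10] → ·
    (1,4)@(3, 9): e=[24,6,70] → #
    (5,4)@(11, 9): e=[8,102,-10] → ·
    (7,4)@(15, 9): e=[0,150,-50] → ·  [on edge]
    (0,5)@(1, 11): e=[8,2,90] → #
    (2,5)@(5, 11): e=[0,50,50] → ·  [on edge]
    (3,5)@(7, 11): e=[-4,74,30] → ·
  covered (12 px):
    · · · · · · · · · ·
    · · · · # · · · · ·
    · · · # # · · · · ·
    · · # # # · · · · ·
    · # # # # · · · · ·
    # # · · · · · · · ·
    · · · · · · · · · ·
    · · · · · · · · · ·
    · · · · · · · · · ·
    · · · · · · · · · ·
    · · · · · · · · · ·
    · · · · · · · · · ·

Result: [[4,1],[3,2],[4,2],[2,3],[3,3],[4,3],[1,4],[2,4],[3,4],[4,4],[0,5],[1,5]]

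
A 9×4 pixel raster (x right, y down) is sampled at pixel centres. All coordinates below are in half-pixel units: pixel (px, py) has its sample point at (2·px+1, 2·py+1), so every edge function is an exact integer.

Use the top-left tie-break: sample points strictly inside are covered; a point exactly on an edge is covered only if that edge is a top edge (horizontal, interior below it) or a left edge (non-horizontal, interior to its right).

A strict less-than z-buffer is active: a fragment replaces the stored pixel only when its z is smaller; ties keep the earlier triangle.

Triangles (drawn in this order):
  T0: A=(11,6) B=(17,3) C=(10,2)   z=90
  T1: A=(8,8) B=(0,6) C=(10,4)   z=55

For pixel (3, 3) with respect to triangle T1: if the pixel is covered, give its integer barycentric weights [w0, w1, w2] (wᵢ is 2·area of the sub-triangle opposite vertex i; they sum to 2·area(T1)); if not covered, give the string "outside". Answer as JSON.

T0:
  2·area = 27  (B↔C swapped to make it positive)
  edge (11, 6)→(10, 2): d=(-1,-4) top-left  bias=+0
  edge (10, 2)→(17, 3): d=(7,1) right/bottom  bias=-1
  edge (17, 3)→(11, 6): d=(-6,3) right/bottom  bias=-1
    (1,0)@(3, 1): e=[-27,0,54] → ·  [on edge]
    (5,1)@(11, 3): e=[3,6,18] → █
    (6,1)@(13, 3): e=[11,4,12] → █
    (7,1)@(15, 3): e=[19,2,6] → █
    (8,1)@(17, 3): e=[27,0,0] → ·  [on edge]
    (5,2)@(11, 5): e=[1,20,6] → █
    (6,2)@(13, 5): e=[9,18,0] → ·  [on edge]
    (7,2)@(15, 5): e=[17,16,-6] → ·
    (4,3)@(9, 7): e=[-9,36,0] → ·  [on edge]
    (5,3)@(11, 7): e=[-1,34,-6] → ·
  covered (4 px):
    · · · · · · · · ·
    · · · · · █ █ █ ·
    · · · · · █ · · ·
    · · · · · · · · ·
T1:
  2·area = 36
  edge (8, 8)→(0, 6): d=(-8,-2) top-left  bias=+0
  edge (0, 6)→(10, 4): d=(10,-2) top-left  bias=+0
  edge (10, 4)→(8, 8): d=(-2,4) right/bottom  bias=-1
    (7,1)@(15, 3): e=[54,0,-18] → ·  [on edge]
    (2,2)@(5, 5): e=[18,0,18] → █  [on edge]
    (3,2)@(7, 5): e=[22,4,10] → █
    (4,2)@(9, 5): e=[26,8,2] → █
    (5,2)@(11, 5): e=[30,12,-6] → ·
    (2,3)@(5, 7): e=[2,20,14] → █
    (4,3)@(9, 7): e=[10,28,-2] → ·
  covered (5 px):
    · · · · · · · · ·
    · · · · · · · · ·
    · · █ █ █ · · · ·
    · · █ █ · · · · ·

Answer: [24,6,6]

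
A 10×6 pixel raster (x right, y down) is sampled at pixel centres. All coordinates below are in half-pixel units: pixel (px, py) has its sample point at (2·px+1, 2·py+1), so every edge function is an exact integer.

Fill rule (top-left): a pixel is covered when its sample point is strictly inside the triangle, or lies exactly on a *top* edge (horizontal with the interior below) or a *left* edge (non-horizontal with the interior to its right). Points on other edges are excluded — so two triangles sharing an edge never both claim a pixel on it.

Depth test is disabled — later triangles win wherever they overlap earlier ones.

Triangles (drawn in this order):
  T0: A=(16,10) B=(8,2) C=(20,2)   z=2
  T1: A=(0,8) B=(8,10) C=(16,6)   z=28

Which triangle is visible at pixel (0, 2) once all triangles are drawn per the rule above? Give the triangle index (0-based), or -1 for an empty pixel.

T0:
  2·area = 96
  edge (16, 10)→(8, 2): d=(-8,-8) top-left  bias=+0
  edge (8, 2)→(20, 2): d=(12,0) top-left  bias=+0
  edge (20, 2)→(16, 10): d=(-4,8) right/bottom  bias=-1
    (3,0)@(7, 1): e=[0,-12,108] → .  [on edge]
    (4,1)@(9, 3): e=[0,12,84] → X  [on edge]
    (5,1)@(11, 3): e=[16,12,68] → X
    (6,1)@(13, 3): e=[32,12,52] → X
    (7,1)@(15, 3): e=[48,12,36] → X
    (8,1)@(17, 3): e=[64,12,20] → X
    (9,1)@(19, 3): e=[80,12,4] → X
    (4,2)@(9, 5): e=[-16,36,76] → .
    (5,2)@(11, 5): e=[0,36,60] → X  [on edge]
    (9,2)@(19, 5): e=[64,36,-4] → .
    (5,3)@(11, 7): e=[-16,60,52] → .
    (6,3)@(13, 7): e=[0,60,36] → X  [on edge]
    (7,4)@(15, 9): e=[0,84,12] → X  [on edge]
    (8,5)@(17, 11): e=[0,108,-12] → .  [on edge]
  covered (14 px):
    . . . . . . . . . .
    . . . . X X X X X X
    . . . . . X X X X .
    . . . . . . X X X .
    . . . . . . . X . .
    . . . . . . . . . .
T1:
  2·area = 48  (B↔C swapped to make it positive)
  edge (0, 8)→(16, 6): d=(16,-2) top-left  bias=+0
  edge (16, 6)→(8, 10): d=(-8,4) right/bottom  bias=-1
  edge (8, 10)→(0, 8): d=(-8,-2) top-left  bias=+0
    (4,3)@(9, 7): e=[2,20,26] → X
    (5,3)@(11, 7): e=[6,12,30] → X
    (6,3)@(13, 7): e=[10,4,34] → X
    (7,3)@(15, 7): e=[14,-4,38] → .
    (2,4)@(5, 9): e=[26,20,2] → X
    (3,4)@(7, 9): e=[30,12,6] → X
    (5,4)@(11, 9): e=[38,-4,14] → .
    (6,4)@(13, 9): e=[42,-12,18] → .
    (2,5)@(5, 11): e=[58,4,-14] → .
    (3,5)@(7, 11): e=[62,-4,-10] → .
    (4,5)@(9, 11): e=[66,-12,-6] → .
  covered (6 px):
    . . . . . . . . . .
    . . . . . . . . . .
    . . . . . . . . . .
    . . . . X X X . . .
    . . X X X . . . . .
    . . . . . . . . . .

Z-buffer (winner per pixel, '.' = empty):
  . . . . . . . . . .
  . . . . 0 0 0 0 0 0
  . . . . . 0 0 0 0 .
  . . . . 1 1 1 0 0 .
  . . 1 1 1 . . 0 . .
  . . . . . . . . . .

Answer: -1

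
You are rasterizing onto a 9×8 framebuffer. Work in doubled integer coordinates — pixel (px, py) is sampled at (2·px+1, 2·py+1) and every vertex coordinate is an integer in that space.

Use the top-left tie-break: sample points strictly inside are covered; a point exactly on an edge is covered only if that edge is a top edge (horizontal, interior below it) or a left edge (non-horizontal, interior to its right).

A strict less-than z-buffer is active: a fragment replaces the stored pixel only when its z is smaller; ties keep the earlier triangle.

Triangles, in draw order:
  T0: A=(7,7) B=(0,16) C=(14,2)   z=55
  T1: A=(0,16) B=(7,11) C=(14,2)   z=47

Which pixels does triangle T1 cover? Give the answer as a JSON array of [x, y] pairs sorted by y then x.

T0:
  2·area = 28  (B↔C swapped to make it positive)
  edge (7, 7)→(14, 2): d=(7,-5) top-left  bias=+0
  edge (14, 2)→(0, 16): d=(-14,14) right/bottom  bias=-1
  edge (0, 16)→(7, 7): d=(7,-9) top-left  bias=+0
    (7,0)@(15, 1): e=[-2,0,30] → ·  [on edge]
    (6,1)@(13, 3): e=[2,0,26] → ·  [on edge]
    (5,2)@(11, 5): e=[6,0,22] → ·  [on edge]
    (3,3)@(7, 7): e=[0,28,0] → █  [on edge]
    (4,3)@(9, 7): e=[10,0,18] → ·  [on edge]
    (3,4)@(7, 9): e=[14,0,14] → ·  [on edge]
    (2,5)@(5, 11): e=[18,0,10] → ·  [on edge]
    (1,6)@(3, 13): e=[22,0,6] → ·  [on edge]
    (0,7)@(1, 15): e=[26,0,2] → ·  [on edge]
  covered (1 px):
    · · · · · · · · ·
    · · · · · · · · ·
    · · · · · · · · ·
    · · · █ · · · · ·
    · · · · · · · · ·
    · · · · · · · · ·
    · · · · · · · · ·
    · · · · · · · · ·
T1:
  2·area = 28  (B↔C swapped to make it positive)
  edge (0, 16)→(14, 2): d=(14,-14) top-left  bias=+0
  edge (14, 2)→(7, 11): d=(-7,9) right/bottom  bias=-1
  edge (7, 11)→(0, 16): d=(-7,5) right/bottom  bias=-1
    (7,0)@(15, 1): e=[0,-2,30] → ·  [on edge]
    (6,1)@(13, 3): e=[0,2,26] → █  [on edge]
    (7,1)@(15, 3): e=[28,-16,16] → ·
    (5,2)@(11, 5): e=[0,6,22] → █  [on edge]
    (6,2)@(13, 5): e=[28,-12,12] → ·
    (4,3)@(9, 7): e=[0,10,18] → █  [on edge]
    (5,3)@(11, 7): e=[28,-8,8] → ·
    (3,4)@(7, 9): e=[0,14,14] → █  [on edge]
    (4,4)@(9, 9): e=[28,-4,4] → ·
    (2,5)@(5, 11): e=[0,18,10] → █  [on edge]
    (3,5)@(7, 11): e=[28,0,0] → ·  [on edge]
    (1,6)@(3, 13): e=[0,22,6] → █  [on edge]
    (0,7)@(1, 15): e=[0,26,2] → █  [on edge]
  covered (7 px):
    · · · · · · · · ·
    · · · · · · █ · ·
    · · · · · █ · · ·
    · · · · █ · · · ·
    · · · █ · · · · ·
    · · █ · · · · · ·
    · █ · · · · · · ·
    █ · · · · · · · ·

Answer: [[6,1],[5,2],[4,3],[3,4],[2,5],[1,6],[0,7]]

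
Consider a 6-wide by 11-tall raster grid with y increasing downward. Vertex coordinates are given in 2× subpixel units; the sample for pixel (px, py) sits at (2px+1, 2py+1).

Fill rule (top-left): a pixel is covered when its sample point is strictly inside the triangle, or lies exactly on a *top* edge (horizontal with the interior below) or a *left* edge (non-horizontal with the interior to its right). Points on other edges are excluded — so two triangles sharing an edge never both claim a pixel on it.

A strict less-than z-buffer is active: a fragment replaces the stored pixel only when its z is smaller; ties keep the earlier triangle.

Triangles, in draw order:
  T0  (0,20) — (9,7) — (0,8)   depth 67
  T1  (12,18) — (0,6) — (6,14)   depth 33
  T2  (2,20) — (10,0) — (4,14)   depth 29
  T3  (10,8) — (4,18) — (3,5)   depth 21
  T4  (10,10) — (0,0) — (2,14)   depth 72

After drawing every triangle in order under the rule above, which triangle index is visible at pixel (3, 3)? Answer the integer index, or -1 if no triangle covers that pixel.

T0:
  2·area = 108  (B↔C swapped to make it positive)
  edge (0, 20)→(0, 8): d=(0,-12) top-left  bias=+0
  edge (0, 8)→(9, 7): d=(9,-1) top-left  bias=+0
  edge (9, 7)→(0, 20): d=(-9,13) right/bottom  bias=-1
    (4,3)@(9, 7): e=[108,0,0] → ·  [on edge]
    (0,4)@(1, 9): e=[12,10,86] → █
    (1,4)@(3, 9): e=[36,12,60] → █
    (2,4)@(5, 9): e=[60,14,34] → █
    (3,4)@(7, 9): e=[84,16,8] → █
    (4,4)@(9, 9): e=[108,18,-18] → ·
    (0,5)@(1, 11): e=[12,28,68] → █
    (3,5)@(7, 11): e=[84,34,-10] → ·
    (0,6)@(1, 13): e=[12,46,50] → █
    (2,6)@(5, 13): e=[60,50,-2] → ·
    (0,7)@(1, 15): e=[12,64,32] → █
    (2,7)@(5, 15): e=[60,68,-20] → ·
  covered (12 px):
    · · · · · ·
    · · · · · ·
    · · · · · ·
    · · · · · ·
    █ █ █ █ · ·
    █ █ █ · · ·
    █ █ · · · ·
    █ █ · · · ·
    █ · · · · ·
    · · · · · ·
    · · · · · ·
T1:
  2·area = 24  (B↔C swapped to make it positive)
  edge (12, 18)→(6, 14): d=(-6,-4) top-left  bias=+0
  edge (6, 14)→(0, 6): d=(-6,-8) top-left  bias=+0
  edge (0, 6)→(12, 18): d=(12,12) right/bottom  bias=-1
    (0,3)@(1, 7): e=[22,2,0] → ·  [on edge]
    (1,4)@(3, 9): e=[18,6,0] → ·  [on edge]
    (2,5)@(5, 11): e=[14,10,0] → ·  [on edge]
    (3,6)@(7, 13): e=[10,14,0] → ·  [on edge]
    (4,7)@(9, 15): e=[6,18,0] → ·  [on edge]
    (5,8)@(11, 17): e=[2,22,0] → ·  [on edge]
  covered (0 px):
    · · · · · ·
    · · · · · ·
    · · · · · ·
    · · · · · ·
    · · · · · ·
    · · · · · ·
    · · · · · ·
    · · · · · ·
    · · · · · ·
    · · · · · ·
    · · · · · ·
T2:
  2·area = 8  (B↔C swapped to make it positive)
  edge (2, 20)→(4, 14): d=(2,-6) top-left  bias=+0
  edge (4, 14)→(10, 0): d=(6,-14) top-left  bias=+0
  edge (10, 0)→(2, 20): d=(-8,20) right/bottom  bias=-1
    (3,2)@(7, 5): e=[0,-12,20] → ·  [on edge]
    (3,3)@(7, 7): e=[4,0,4] → █  [on edge]
    (4,3)@(9, 7): e=[16,28,-36] → ·
    (3,4)@(7, 9): e=[8,12,-12] → ·
    (2,5)@(5, 11): e=[0,-4,12] → ·  [on edge]
    (1,8)@(3, 17): e=[0,4,4] → █  [on edge]
    (2,8)@(5, 17): e=[12,32,-36] → ·
    (1,9)@(3, 19): e=[4,16,-12] → ·
    (0,10)@(1, 21): e=[-4,0,12] → ·  [on edge]
  covered (2 px):
    · · · · · ·
    · · · · · ·
    · · · · · ·
    · · · █ · ·
    · · · · · ·
    · · · · · ·
    · · · · · ·
    · · · · · ·
    · █ · · · ·
    · · · · · ·
    · · · · · ·
T3:
  2·area = 88
  edge (10, 8)→(4, 18): d=(-6,10) right/bottom  bias=-1
  edge (4, 18)→(3, 5): d=(-1,-13) top-left  bias=+0
  edge (3, 5)→(10, 8): d=(7,3) right/bottom  bias=-1
    (1,2)@(3, 5): e=[88,0,0] → ·  [on edge]
    (2,3)@(5, 7): e=[56,24,8] → █
    (3,3)@(7, 7): e=[36,50,2] → █
    (4,3)@(9, 7): e=[16,76,-4] → ·
    (2,4)@(5, 9): e=[44,22,22] → █
    (4,4)@(9, 9): e=[4,74,10] → █
    (5,4)@(11, 9): e=[-16,100,4] → ·
    (2,5)@(5, 11): e=[32,20,36] → █
    (4,5)@(9, 11): e=[-8,72,24] → ·
    (2,6)@(5, 13): e=[20,18,50] → █
    (3,6)@(7, 13): e=[0,44,44] → ·  [on edge]
    (2,7)@(5, 15): e=[8,16,64] → █
  covered (9 px):
    · · · · · ·
    · · · · · ·
    · · · · · ·
    · · █ █ · ·
    · · █ █ █ ·
    · · █ █ · ·
    · · █ · · ·
    · · █ · · ·
    · · · · · ·
    · · · · · ·
    · · · · · ·
T4:
  2·area = 120  (B↔C swapped to make it positive)
  edge (10, 10)→(2, 14): d=(-8,4) right/bottom  bias=-1
  edge (2, 14)→(0, 0): d=(-2,-14) top-left  bias=+0
  edge (0, 0)→(10, 10): d=(10,10) right/bottom  bias=-1
    (0,0)@(1, 1): e=[108,12,0] → ·  [on edge]
    (0,1)@(1, 3): e=[92,8,20] → █
    (1,1)@(3, 3): e=[84,36,0] → ·  [on edge]
    (0,2)@(1, 5): e=[76,4,40] → █
    (1,2)@(3, 5): e=[68,32,20] → █
    (2,2)@(5, 5): e=[60,60,0] → ·  [on edge]
    (0,3)@(1, 7): e=[60,0,60] → █  [on edge]
    (2,3)@(5, 7): e=[44,56,20] → █
    (3,3)@(7, 7): e=[36,84,0] → ·  [on edge]
    (0,4)@(1, 9): e=[44,-4,80] → ·
    (1,4)@(3, 9): e=[36,24,60] → █
    (3,4)@(7, 9): e=[20,80,20] → █
    (4,4)@(9, 9): e=[12,108,0] → ·  [on edge]
    (5,5)@(11, 11): e=[-12,132,0] → ·  [on edge]
    (1,10)@(3, 21): e=[-60,0,180] → ·  [on edge]
  covered (13 px):
    · · · · · ·
    █ · · · · ·
    █ █ · · · ·
    █ █ █ · · ·
    · █ █ █ · ·
    · █ █ █ · ·
    · █ · · · ·
    · · · · · ·
    · · · · · ·
    · · · · · ·
    · · · · · ·

Z-buffer (winner per pixel, '.' = empty):
  . . . . . .
  4 . . . . .
  4 4 . . . .
  4 4 3 3 . .
  0 0 3 3 3 .
  0 0 3 3 . .
  0 0 3 . . .
  0 0 3 . . .
  0 2 . . . .
  . . . . . .
  . . . . . .

Final: 3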